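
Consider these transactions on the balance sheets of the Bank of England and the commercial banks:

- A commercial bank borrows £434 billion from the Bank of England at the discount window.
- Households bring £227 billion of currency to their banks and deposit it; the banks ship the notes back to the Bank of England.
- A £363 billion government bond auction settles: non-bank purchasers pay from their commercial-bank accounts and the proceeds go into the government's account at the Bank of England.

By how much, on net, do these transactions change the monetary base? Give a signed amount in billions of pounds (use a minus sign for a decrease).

Bank of England balance sheet:
  Assets:      Loans to banks +£434B
  Liabilities: Bank reserves +£298B, Currency in circulation −£227B, Government deposits +£363B
Commercial banking system:
  Assets:      Reserves at CB +£298B
  Liabilities: Checkable deposits −£136B, Borrowings from CB +£434B
Monetary base = currency + reserves: −£227B + (+£298B) = +£71 billion.

+£71 billion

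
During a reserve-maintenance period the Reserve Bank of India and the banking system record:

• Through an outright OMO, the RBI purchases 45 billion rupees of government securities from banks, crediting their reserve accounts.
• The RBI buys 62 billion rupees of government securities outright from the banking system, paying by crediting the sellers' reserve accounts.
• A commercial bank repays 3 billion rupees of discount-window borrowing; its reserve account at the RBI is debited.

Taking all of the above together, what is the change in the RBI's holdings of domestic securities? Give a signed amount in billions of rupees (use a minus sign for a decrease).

RBI balance sheet:
  Assets:      Securities +107B, Loans to banks −3B
  Liabilities: Bank reserves +104B
Commercial banking system:
  Assets:      Reserves at CB +104B, Securities −107B
  Liabilities: Borrowings from CB −3B
So the change in the RBI's holdings of domestic securities is +107 billion.

+107 billion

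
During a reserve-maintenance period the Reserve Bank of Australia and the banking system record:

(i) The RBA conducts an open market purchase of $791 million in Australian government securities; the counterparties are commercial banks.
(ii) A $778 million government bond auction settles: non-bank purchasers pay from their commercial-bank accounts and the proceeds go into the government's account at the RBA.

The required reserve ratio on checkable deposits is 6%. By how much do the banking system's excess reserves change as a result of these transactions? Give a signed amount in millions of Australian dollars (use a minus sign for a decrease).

+$59.68 million

OMO purchase (from banks) $791 million: reserves +$791M, deposits 0.
Government account inflow $778 million: reserves −$778M, deposits −$778M.
Totals: Δreserves = +$13M, Δdeposits = −$778M.
Δrequired reserves = 6% × −$778M = −$46.68M.
Δexcess reserves = Δreserves − Δrequired = +$13M − (−$46.68M) = +$59.68 million.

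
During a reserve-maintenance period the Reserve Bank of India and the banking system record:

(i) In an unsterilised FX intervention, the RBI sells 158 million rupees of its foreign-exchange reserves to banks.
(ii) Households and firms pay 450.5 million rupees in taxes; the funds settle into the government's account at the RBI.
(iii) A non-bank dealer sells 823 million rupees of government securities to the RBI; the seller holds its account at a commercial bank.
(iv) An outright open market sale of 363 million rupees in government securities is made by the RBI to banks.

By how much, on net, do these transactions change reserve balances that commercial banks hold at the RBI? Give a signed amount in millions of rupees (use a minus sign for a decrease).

FX sale 158 million rupees: the buying banks pay out of their reserve balances → −158M.
Government account inflow 450.5 million rupees: funds move from bank reserves into the government account → −450.5M.
Asset purchase (from non-banks) 823 million rupees: the RBI pays by crediting reserve accounts → +823M.
OMO sale (to banks) 363 million rupees: the buying banks pay out of their reserve balances → −363M.
Net: −158 − 450.5 + 823 − 363 = -148.5 million.

-148.5 million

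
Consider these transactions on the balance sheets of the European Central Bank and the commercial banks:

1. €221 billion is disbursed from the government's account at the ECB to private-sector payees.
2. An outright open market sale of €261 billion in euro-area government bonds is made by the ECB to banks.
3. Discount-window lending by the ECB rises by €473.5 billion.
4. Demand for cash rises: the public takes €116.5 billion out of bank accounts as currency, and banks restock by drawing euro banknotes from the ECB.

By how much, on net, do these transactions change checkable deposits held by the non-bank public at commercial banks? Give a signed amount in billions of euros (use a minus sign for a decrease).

Government spending €221 billion: non-bank counterparties' bank balances rise → +€221B.
OMO sale (to banks) €261 billion: the counterparty is a bank, so public deposits are unchanged → 0.
Discount-window loan €473.5 billion: the counterparty is a bank, so public deposits are unchanged → 0.
Currency withdrawal €116.5 billion: non-bank counterparties' bank balances fall → −€116.5B.
Net: 221 + 0 + 0 − 116.5 = +€104.5 billion.

+€104.5 billion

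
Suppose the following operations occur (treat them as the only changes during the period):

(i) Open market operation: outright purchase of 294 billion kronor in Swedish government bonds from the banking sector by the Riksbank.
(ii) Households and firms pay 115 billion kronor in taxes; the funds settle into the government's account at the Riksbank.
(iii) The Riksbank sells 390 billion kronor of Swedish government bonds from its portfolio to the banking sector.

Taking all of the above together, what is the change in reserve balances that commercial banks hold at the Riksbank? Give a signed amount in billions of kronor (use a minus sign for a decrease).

-211 billion

OMO purchase (from banks) 294 billion kronor: the Riksbank pays by crediting reserve accounts → +294B.
Government account inflow 115 billion kronor: funds move from bank reserves into the government account → −115B.
OMO sale (to banks) 390 billion kronor: the buying banks pay out of their reserve balances → −390B.
Net: 294 − 115 − 390 = -211 billion.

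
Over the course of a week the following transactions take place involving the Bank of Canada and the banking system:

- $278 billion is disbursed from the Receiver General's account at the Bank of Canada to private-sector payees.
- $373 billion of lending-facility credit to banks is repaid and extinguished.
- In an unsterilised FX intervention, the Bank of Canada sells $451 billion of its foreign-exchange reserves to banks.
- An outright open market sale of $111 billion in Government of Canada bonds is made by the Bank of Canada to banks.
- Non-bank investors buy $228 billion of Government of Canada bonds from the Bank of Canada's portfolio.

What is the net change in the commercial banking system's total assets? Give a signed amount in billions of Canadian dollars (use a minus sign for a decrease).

-$323 billion

Bank of Canada balance sheet:
  Assets:      Securities −$339B, Loans to banks −$373B, Foreign assets −$451B
  Liabilities: Bank reserves −$885B, Government deposits −$278B
Commercial banking system:
  Assets:      Reserves at CB −$885B, Securities +$111B, Foreign assets +$451B
  Liabilities: Checkable deposits +$50B, Borrowings from CB −$373B
Change in total bank assets = -$323 billion.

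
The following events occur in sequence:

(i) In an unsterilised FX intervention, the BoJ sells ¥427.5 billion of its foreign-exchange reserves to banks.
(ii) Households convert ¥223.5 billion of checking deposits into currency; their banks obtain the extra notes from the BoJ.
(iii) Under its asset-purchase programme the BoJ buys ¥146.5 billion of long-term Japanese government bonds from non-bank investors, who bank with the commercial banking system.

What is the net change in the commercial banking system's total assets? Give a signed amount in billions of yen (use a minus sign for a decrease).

BoJ balance sheet:
  Assets:      Securities +¥146.5B, Foreign assets −¥427.5B
  Liabilities: Bank reserves −¥504.5B, Currency in circulation +¥223.5B
Commercial banking system:
  Assets:      Reserves at CB −¥504.5B, Foreign assets +¥427.5B
  Liabilities: Checkable deposits −¥77B
Change in total bank assets = -¥77 billion.

-¥77 billion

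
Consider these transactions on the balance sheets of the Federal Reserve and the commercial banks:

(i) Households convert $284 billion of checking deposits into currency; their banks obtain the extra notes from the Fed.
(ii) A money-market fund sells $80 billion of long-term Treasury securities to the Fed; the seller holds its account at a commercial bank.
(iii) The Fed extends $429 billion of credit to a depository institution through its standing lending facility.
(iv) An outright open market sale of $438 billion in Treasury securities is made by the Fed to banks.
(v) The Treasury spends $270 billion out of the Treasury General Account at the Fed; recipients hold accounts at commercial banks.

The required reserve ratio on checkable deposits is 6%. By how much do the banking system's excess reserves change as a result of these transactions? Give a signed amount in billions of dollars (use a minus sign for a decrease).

+$53.04 billion

Currency withdrawal $284 billion: reserves −$284B, deposits −$284B.
Asset purchase (from non-banks) $80 billion: reserves +$80B, deposits +$80B.
Discount-window loan $429 billion: reserves +$429B, deposits 0.
OMO sale (to banks) $438 billion: reserves −$438B, deposits 0.
Government spending $270 billion: reserves +$270B, deposits +$270B.
Totals: Δreserves = +$57B, Δdeposits = +$66B.
Δrequired reserves = 6% × +$66B = +$3.96B.
Δexcess reserves = Δreserves − Δrequired = +$57B − (+$3.96B) = +$53.04 billion.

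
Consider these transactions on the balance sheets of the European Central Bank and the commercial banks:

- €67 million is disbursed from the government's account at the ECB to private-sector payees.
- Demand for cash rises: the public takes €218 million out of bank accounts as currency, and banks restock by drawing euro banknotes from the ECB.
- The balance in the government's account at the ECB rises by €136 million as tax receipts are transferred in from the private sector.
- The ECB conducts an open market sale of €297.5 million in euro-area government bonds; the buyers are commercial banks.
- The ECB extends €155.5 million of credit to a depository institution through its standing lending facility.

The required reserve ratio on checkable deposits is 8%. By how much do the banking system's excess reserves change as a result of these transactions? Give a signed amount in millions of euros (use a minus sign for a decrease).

Government spending €67 million: reserves +€67M, deposits +€67M.
Currency withdrawal €218 million: reserves −€218M, deposits −€218M.
Government account inflow €136 million: reserves −€136M, deposits −€136M.
OMO sale (to banks) €297.5 million: reserves −€297.5M, deposits 0.
Discount-window loan €155.5 million: reserves +€155.5M, deposits 0.
Totals: Δreserves = −€429M, Δdeposits = −€287M.
Δrequired reserves = 8% × −€287M = −€22.96M.
Δexcess reserves = Δreserves − Δrequired = −€429M − (−€22.96M) = -€406.04 million.

-€406.04 million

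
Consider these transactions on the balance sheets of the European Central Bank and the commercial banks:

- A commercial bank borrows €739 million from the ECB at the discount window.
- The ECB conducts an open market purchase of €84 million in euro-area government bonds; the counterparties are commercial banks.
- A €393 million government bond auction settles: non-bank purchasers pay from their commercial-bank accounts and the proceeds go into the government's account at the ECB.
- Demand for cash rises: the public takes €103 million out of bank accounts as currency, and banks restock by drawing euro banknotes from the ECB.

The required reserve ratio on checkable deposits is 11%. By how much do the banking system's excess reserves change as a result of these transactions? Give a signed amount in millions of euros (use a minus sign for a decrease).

Discount-window loan €739 million: reserves +€739M, deposits 0.
OMO purchase (from banks) €84 million: reserves +€84M, deposits 0.
Government account inflow €393 million: reserves −€393M, deposits −€393M.
Currency withdrawal €103 million: reserves −€103M, deposits −€103M.
Totals: Δreserves = +€327M, Δdeposits = −€496M.
Δrequired reserves = 11% × −€496M = −€54.56M.
Δexcess reserves = Δreserves − Δrequired = +€327M − (−€54.56M) = +€381.56 million.

+€381.56 million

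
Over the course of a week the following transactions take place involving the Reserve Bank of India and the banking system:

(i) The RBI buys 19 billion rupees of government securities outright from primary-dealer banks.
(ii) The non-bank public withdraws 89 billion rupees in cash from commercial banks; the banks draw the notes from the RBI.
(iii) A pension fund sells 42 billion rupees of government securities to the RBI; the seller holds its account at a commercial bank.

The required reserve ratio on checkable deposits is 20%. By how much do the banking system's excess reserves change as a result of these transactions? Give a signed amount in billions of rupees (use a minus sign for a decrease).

OMO purchase (from banks) 19 billion rupees: reserves +19B, deposits 0.
Currency withdrawal 89 billion rupees: reserves −89B, deposits −89B.
Asset purchase (from non-banks) 42 billion rupees: reserves +42B, deposits +42B.
Totals: Δreserves = −28B, Δdeposits = −47B.
Δrequired reserves = 20% × −47B = −9.4B.
Δexcess reserves = Δreserves − Δrequired = −28B − (−9.4B) = -18.6 billion.

-18.6 billion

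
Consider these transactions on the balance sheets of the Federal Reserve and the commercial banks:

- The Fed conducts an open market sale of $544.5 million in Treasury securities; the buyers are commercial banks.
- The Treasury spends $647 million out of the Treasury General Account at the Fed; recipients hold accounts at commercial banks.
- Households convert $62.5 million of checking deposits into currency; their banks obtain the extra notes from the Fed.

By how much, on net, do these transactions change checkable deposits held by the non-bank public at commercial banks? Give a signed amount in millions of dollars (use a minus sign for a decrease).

+$584.5 million

OMO sale (to banks) $544.5 million: the counterparty is a bank, so public deposits are unchanged → 0.
Government spending $647 million: non-bank counterparties' bank balances rise → +$647M.
Currency withdrawal $62.5 million: non-bank counterparties' bank balances fall → −$62.5M.
Net: 0 + 647 − 62.5 = +$584.5 million.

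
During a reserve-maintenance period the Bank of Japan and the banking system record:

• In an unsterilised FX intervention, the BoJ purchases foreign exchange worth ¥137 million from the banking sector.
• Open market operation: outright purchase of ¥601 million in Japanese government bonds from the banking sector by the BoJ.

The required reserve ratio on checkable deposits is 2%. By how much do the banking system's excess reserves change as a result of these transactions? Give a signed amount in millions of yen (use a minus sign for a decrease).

FX purchase ¥137 million: reserves +¥137M, deposits 0.
OMO purchase (from banks) ¥601 million: reserves +¥601M, deposits 0.
Totals: Δreserves = +¥738M, Δdeposits = 0.
Δrequired reserves = 2% × 0 = 0.
Δexcess reserves = Δreserves − Δrequired = +¥738M − (0) = +¥738 million.

+¥738 million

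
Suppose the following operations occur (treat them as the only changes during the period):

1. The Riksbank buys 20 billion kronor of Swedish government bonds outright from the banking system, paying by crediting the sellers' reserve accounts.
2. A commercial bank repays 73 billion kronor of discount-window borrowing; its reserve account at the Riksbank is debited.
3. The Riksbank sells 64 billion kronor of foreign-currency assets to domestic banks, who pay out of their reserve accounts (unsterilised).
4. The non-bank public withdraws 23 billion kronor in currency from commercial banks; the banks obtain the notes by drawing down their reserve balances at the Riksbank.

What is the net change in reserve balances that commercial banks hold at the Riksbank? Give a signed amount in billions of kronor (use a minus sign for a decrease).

-140 billion

OMO purchase (from banks) 20 billion kronor: the Riksbank pays by crediting reserve accounts → +20B.
Discount-window repayment 73 billion kronor: repayment is debited from reserves → −73B.
FX sale 64 billion kronor: the buying banks pay out of their reserve balances → −64B.
Currency withdrawal 23 billion kronor: banks swap reserves for currency → −23B.
Net: 20 − 73 − 64 − 23 = -140 billion.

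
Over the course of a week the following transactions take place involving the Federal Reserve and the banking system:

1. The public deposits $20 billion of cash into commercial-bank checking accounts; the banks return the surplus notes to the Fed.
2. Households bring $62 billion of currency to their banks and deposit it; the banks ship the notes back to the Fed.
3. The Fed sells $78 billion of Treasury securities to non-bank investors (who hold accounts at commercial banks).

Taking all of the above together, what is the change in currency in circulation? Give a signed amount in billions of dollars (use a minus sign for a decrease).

Currency deposit $20 billion: notes return to the central bank → −$20B.
Currency deposit $62 billion: notes return to the central bank → −$62B.
Asset sale (to non-banks) $78 billion: no currency enters or leaves circulation → 0.
Net: −20 − 62 + 0 = -$82 billion.

-$82 billion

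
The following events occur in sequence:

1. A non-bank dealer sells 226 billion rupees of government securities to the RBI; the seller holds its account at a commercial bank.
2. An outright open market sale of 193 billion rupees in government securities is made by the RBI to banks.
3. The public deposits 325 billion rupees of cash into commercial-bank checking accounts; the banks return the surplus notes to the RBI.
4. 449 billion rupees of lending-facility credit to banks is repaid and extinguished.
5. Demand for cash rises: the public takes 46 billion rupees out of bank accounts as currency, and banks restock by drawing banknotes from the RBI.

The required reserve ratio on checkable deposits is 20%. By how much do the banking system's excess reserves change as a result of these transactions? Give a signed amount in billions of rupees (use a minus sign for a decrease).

-238 billion

Asset purchase (from non-banks) 226 billion rupees: reserves +226B, deposits +226B.
OMO sale (to banks) 193 billion rupees: reserves −193B, deposits 0.
Currency deposit 325 billion rupees: reserves +325B, deposits +325B.
Discount-window repayment 449 billion rupees: reserves −449B, deposits 0.
Currency withdrawal 46 billion rupees: reserves −46B, deposits −46B.
Totals: Δreserves = −137B, Δdeposits = +505B.
Δrequired reserves = 20% × +505B = +101B.
Δexcess reserves = Δreserves − Δrequired = −137B − (+101B) = -238 billion.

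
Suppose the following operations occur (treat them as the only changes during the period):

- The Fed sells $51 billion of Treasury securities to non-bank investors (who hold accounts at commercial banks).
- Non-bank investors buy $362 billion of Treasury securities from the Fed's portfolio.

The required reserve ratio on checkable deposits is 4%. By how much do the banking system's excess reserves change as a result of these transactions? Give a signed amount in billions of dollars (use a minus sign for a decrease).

Asset sale (to non-banks) $51 billion: reserves −$51B, deposits −$51B.
Asset sale (to non-banks) $362 billion: reserves −$362B, deposits −$362B.
Totals: Δreserves = −$413B, Δdeposits = −$413B.
Δrequired reserves = 4% × −$413B = −$16.52B.
Δexcess reserves = Δreserves − Δrequired = −$413B − (−$16.52B) = -$396.48 billion.

-$396.48 billion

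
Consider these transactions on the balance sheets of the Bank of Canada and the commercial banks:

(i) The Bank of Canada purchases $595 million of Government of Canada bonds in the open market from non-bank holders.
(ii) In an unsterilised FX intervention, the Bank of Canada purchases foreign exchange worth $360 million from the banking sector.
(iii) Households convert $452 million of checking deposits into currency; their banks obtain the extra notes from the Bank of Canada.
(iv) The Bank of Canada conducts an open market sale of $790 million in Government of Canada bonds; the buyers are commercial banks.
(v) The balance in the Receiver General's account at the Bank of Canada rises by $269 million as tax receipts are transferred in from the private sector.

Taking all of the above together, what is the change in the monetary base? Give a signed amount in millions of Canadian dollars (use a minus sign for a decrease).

-$104 million

Asset purchase (from non-banks) $595 million: Bank of Canada balance sheet expands → +$595M.
FX purchase $360 million: Bank of Canada balance sheet expands → +$360M.
Currency withdrawal $452 million: just a shift between currency and reserves — both are base money → 0.
OMO sale (to banks) $790 million: Bank of Canada balance sheet contracts → −$790M.
Government account inflow $269 million: reserves shift to a non-base liability → −$269M.
Net: 595 + 360 + 0 − 790 − 269 = -$104 million.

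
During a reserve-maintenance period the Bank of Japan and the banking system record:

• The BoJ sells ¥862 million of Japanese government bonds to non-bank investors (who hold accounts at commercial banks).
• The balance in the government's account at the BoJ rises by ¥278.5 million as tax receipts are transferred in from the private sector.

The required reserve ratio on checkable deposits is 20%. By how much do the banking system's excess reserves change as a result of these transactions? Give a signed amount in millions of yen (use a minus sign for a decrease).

Asset sale (to non-banks) ¥862 million: reserves −¥862M, deposits −¥862M.
Government account inflow ¥278.5 million: reserves −¥278.5M, deposits −¥278.5M.
Totals: Δreserves = −¥1140.5M, Δdeposits = −¥1140.5M.
Δrequired reserves = 20% × −¥1140.5M = −¥228.1M.
Δexcess reserves = Δreserves − Δrequired = −¥1140.5M − (−¥228.1M) = -¥912.4 million.

-¥912.4 million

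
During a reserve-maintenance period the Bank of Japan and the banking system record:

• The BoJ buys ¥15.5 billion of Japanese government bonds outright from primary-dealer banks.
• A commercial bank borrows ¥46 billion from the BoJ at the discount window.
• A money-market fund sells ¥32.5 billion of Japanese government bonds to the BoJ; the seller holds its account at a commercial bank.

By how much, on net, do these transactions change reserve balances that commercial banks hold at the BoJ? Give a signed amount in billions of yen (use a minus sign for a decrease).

BoJ balance sheet:
  Assets:      Securities +¥48B, Loans to banks +¥46B
  Liabilities: Bank reserves +¥94B
Commercial banking system:
  Assets:      Reserves at CB +¥94B, Securities −¥15.5B
  Liabilities: Checkable deposits +¥32.5B, Borrowings from CB +¥46B
So the change in reserve balances that commercial banks hold at the BoJ is +¥94 billion.

+¥94 billion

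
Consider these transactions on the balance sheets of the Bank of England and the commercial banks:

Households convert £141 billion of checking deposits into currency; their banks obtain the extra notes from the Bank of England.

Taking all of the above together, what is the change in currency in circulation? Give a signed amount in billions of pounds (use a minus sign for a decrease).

+£141 billion

Currency withdrawal £141 billion: notes leave the central bank → +£141B.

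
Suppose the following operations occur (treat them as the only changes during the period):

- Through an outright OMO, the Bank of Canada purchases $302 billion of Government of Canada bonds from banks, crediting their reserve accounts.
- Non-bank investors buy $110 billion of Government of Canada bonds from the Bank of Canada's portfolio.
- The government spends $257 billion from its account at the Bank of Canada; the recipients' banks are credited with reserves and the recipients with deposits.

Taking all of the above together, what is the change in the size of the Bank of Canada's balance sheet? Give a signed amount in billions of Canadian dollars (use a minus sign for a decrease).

+$192 billion

OMO purchase (from banks) $302 billion: a Bank of Canada asset is acquired → +$302B.
Asset sale (to non-banks) $110 billion: a Bank of Canada asset is shed → −$110B.
Government spending $257 billion: only the composition of liabilities changes → 0.
Net: 302 − 110 + 0 = +$192 billion.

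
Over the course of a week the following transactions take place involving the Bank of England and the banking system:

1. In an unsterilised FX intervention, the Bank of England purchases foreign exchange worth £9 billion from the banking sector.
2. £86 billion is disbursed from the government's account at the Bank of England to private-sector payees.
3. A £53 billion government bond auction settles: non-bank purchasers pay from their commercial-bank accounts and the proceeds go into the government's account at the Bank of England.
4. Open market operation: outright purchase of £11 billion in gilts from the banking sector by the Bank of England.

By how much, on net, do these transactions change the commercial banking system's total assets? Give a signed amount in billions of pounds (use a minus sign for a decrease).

Bank of England balance sheet:
  Assets:      Securities +£11B, Foreign assets +£9B
  Liabilities: Bank reserves +£53B, Government deposits −£33B
Commercial banking system:
  Assets:      Reserves at CB +£53B, Securities −£11B, Foreign assets −£9B
  Liabilities: Checkable deposits +£33B
Change in total bank assets = +£33 billion.

+£33 billion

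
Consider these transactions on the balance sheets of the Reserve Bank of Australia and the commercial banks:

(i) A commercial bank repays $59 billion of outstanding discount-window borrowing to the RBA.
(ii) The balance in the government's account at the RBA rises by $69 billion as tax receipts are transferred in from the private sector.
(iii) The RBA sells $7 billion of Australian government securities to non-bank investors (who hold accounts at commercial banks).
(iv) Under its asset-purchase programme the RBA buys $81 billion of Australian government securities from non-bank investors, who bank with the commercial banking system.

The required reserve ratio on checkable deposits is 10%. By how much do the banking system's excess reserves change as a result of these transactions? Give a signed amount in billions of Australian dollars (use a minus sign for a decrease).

-$54.5 billion

Discount-window repayment $59 billion: reserves −$59B, deposits 0.
Government account inflow $69 billion: reserves −$69B, deposits −$69B.
Asset sale (to non-banks) $7 billion: reserves −$7B, deposits −$7B.
Asset purchase (from non-banks) $81 billion: reserves +$81B, deposits +$81B.
Totals: Δreserves = −$54B, Δdeposits = +$5B.
Δrequired reserves = 10% × +$5B = +$0.5B.
Δexcess reserves = Δreserves − Δrequired = −$54B − (+$0.5B) = -$54.5 billion.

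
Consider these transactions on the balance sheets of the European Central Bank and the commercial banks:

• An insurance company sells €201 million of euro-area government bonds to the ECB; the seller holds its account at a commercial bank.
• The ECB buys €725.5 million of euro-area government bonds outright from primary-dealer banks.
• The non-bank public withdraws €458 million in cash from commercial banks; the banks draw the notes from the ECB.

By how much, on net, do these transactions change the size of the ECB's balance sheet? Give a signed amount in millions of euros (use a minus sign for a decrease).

+€926.5 million

Asset purchase (from non-banks) €201 million: an ECB asset is acquired → +€201M.
OMO purchase (from banks) €725.5 million: an ECB asset is acquired → +€725.5M.
Currency withdrawal €458 million: only the composition of liabilities changes → 0.
Net: 201 + 725.5 + 0 = +€926.5 million.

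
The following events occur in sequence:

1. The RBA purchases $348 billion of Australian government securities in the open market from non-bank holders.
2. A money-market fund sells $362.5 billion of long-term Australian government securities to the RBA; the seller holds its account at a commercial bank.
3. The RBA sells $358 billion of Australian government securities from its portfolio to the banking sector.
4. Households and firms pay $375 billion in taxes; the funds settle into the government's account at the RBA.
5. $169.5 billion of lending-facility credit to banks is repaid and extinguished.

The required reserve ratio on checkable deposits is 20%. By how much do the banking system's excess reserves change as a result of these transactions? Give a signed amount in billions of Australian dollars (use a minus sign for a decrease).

-$259.1 billion

Asset purchase (from non-banks) $348 billion: reserves +$348B, deposits +$348B.
Asset purchase (from non-banks) $362.5 billion: reserves +$362.5B, deposits +$362.5B.
OMO sale (to banks) $358 billion: reserves −$358B, deposits 0.
Government account inflow $375 billion: reserves −$375B, deposits −$375B.
Discount-window repayment $169.5 billion: reserves −$169.5B, deposits 0.
Totals: Δreserves = −$192B, Δdeposits = +$335.5B.
Δrequired reserves = 20% × +$335.5B = +$67.1B.
Δexcess reserves = Δreserves − Δrequired = −$192B − (+$67.1B) = -$259.1 billion.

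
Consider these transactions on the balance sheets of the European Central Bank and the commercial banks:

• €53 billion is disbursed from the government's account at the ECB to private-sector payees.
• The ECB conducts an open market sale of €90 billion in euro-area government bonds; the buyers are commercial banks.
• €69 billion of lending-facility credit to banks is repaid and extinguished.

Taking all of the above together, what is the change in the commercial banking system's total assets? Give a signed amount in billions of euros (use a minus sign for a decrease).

-€16 billion

Government spending €53 billion: bank balance sheets expand → +€53B.
OMO sale (to banks) €90 billion: just an asset swap on bank balance sheets → 0.
Discount-window repayment €69 billion: bank balance sheets shrink → −€69B.
Net: 53 + 0 − 69 = -€16 billion.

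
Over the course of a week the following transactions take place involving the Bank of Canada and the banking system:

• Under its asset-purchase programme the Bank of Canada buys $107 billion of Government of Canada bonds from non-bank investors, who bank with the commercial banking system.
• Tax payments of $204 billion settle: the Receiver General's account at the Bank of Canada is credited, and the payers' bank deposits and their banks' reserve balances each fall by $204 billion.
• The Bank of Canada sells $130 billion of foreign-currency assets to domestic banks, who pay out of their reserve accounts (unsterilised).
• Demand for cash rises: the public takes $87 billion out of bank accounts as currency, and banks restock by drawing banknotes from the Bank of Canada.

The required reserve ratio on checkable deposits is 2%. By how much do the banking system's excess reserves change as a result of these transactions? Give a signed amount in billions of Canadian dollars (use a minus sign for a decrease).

Asset purchase (from non-banks) $107 billion: reserves +$107B, deposits +$107B.
Government account inflow $204 billion: reserves −$204B, deposits −$204B.
FX sale $130 billion: reserves −$130B, deposits 0.
Currency withdrawal $87 billion: reserves −$87B, deposits −$87B.
Totals: Δreserves = −$314B, Δdeposits = −$184B.
Δrequired reserves = 2% × −$184B = −$3.68B.
Δexcess reserves = Δreserves − Δrequired = −$314B − (−$3.68B) = -$310.32 billion.

-$310.32 billion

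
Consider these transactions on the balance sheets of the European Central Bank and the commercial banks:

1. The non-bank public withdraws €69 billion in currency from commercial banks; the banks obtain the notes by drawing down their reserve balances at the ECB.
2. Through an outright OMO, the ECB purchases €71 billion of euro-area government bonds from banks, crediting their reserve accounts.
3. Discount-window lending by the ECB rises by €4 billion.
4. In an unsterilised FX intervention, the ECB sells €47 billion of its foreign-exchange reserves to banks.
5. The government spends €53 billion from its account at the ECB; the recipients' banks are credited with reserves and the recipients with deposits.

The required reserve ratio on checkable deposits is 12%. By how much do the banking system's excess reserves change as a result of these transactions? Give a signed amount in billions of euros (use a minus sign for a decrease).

Currency withdrawal €69 billion: reserves −€69B, deposits −€69B.
OMO purchase (from banks) €71 billion: reserves +€71B, deposits 0.
Discount-window loan €4 billion: reserves +€4B, deposits 0.
FX sale €47 billion: reserves −€47B, deposits 0.
Government spending €53 billion: reserves +€53B, deposits +€53B.
Totals: Δreserves = +€12B, Δdeposits = −€16B.
Δrequired reserves = 12% × −€16B = −€1.92B.
Δexcess reserves = Δreserves − Δrequired = +€12B − (−€1.92B) = +€13.92 billion.

+€13.92 billion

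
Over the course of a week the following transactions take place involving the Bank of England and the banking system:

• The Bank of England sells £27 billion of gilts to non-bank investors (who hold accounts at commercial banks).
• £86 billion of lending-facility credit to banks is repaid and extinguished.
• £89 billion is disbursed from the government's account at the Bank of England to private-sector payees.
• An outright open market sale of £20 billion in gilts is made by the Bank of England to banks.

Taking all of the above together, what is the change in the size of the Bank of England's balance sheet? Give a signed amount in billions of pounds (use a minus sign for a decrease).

-£133 billion

Bank of England balance sheet:
  Assets:      Securities −£47B, Loans to banks −£86B
  Liabilities: Bank reserves −£44B, Government deposits −£89B
Change in total Bank of England assets = -£133 billion.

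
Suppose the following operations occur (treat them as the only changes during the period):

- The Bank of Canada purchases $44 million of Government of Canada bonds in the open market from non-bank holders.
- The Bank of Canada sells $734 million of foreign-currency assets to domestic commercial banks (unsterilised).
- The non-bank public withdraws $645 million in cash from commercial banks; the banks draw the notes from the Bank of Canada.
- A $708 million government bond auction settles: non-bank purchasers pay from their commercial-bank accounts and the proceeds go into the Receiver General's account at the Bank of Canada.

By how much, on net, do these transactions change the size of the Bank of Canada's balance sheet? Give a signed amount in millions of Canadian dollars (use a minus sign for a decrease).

-$690 million

Asset purchase (from non-banks) $44 million: a Bank of Canada asset is acquired → +$44M.
FX sale $734 million: a Bank of Canada asset is shed → −$734M.
Currency withdrawal $645 million: only the composition of liabilities changes → 0.
Government account inflow $708 million: only the composition of liabilities changes → 0.
Net: 44 − 734 + 0 + 0 = -$690 million.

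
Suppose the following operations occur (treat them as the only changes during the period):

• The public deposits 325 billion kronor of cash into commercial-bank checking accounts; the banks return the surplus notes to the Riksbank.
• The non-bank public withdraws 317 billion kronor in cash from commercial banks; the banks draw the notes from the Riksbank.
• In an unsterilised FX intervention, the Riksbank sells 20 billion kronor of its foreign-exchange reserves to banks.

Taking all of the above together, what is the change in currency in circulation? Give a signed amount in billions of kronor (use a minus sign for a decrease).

Currency deposit 325 billion kronor: notes return to the central bank → −325B.
Currency withdrawal 317 billion kronor: notes leave the central bank → +317B.
FX sale 20 billion kronor: no currency enters or leaves circulation → 0.
Net: −325 + 317 + 0 = -8 billion.

-8 billion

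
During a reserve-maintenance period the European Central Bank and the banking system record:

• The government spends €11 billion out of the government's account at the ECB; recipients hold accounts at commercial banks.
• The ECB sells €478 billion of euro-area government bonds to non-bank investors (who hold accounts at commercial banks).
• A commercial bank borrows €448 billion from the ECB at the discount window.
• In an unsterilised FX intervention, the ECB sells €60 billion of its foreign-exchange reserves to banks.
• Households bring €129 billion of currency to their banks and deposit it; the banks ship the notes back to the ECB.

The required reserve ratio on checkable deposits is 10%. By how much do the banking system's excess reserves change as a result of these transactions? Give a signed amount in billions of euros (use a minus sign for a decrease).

+€83.8 billion

Government spending €11 billion: reserves +€11B, deposits +€11B.
Asset sale (to non-banks) €478 billion: reserves −€478B, deposits −€478B.
Discount-window loan €448 billion: reserves +€448B, deposits 0.
FX sale €60 billion: reserves −€60B, deposits 0.
Currency deposit €129 billion: reserves +€129B, deposits +€129B.
Totals: Δreserves = +€50B, Δdeposits = −€338B.
Δrequired reserves = 10% × −€338B = −€33.8B.
Δexcess reserves = Δreserves − Δrequired = +€50B − (−€33.8B) = +€83.8 billion.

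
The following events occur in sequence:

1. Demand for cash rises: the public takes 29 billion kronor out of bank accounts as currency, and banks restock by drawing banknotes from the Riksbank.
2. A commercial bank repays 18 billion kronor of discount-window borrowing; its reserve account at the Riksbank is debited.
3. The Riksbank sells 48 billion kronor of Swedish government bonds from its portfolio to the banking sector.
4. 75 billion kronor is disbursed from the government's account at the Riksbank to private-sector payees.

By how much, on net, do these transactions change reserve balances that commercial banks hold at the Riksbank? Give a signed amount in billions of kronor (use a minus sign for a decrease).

-20 billion

Currency withdrawal 29 billion kronor: banks swap reserves for currency → −29B.
Discount-window repayment 18 billion kronor: repayment is debited from reserves → −18B.
OMO sale (to banks) 48 billion kronor: the buying banks pay out of their reserve balances → −48B.
Government spending 75 billion kronor: government payments flow into bank reserve accounts → +75B.
Net: −29 − 18 − 48 + 75 = -20 billion.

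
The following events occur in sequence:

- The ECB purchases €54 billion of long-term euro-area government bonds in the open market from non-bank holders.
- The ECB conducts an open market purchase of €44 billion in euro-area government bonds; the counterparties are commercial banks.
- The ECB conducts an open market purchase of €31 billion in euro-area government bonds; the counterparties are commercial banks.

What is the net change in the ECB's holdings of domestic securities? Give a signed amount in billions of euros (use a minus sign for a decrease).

+€129 billion

ECB balance sheet:
  Assets:      Securities +€129B
  Liabilities: Bank reserves +€129B
So the change in the ECB's holdings of domestic securities is +€129 billion.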